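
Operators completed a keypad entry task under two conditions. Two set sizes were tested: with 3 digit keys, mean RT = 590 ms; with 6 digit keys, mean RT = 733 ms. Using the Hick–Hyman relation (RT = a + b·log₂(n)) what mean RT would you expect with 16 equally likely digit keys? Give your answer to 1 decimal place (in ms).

Solve the two-equation system in a and b:
  b = (733 − 590) / (log₂ 6 − log₂ 3) = 143 / (2.5850 − 1.5850) = 143.000 ms/bit
  a = 590 − 143.000 × 1.5850 = 363.350 ms
Then RT(16) = 363.350 + 143.000 × log₂ 16 = 363.350 + 143.000 × 4 ≈ 935.350 ms.

935.4 ms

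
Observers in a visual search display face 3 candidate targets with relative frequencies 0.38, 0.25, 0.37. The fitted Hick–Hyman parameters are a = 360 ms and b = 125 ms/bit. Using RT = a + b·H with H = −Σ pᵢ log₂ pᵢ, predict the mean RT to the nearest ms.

555 ms

H = 0.38·log₂(1/0.38) + 0.25·log₂(1/0.25) + 0.37·log₂(1/0.37) = 1.5612 bits.
RT = 360 + 125 × 1.5612 = 555.15 ms.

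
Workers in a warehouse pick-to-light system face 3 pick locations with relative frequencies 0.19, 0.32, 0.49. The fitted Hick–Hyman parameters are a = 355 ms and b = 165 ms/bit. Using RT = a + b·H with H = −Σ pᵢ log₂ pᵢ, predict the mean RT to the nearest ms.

600 ms

Entropy contributions −pᵢ log₂ pᵢ: 0.4552, 0.5260, 0.5043; sum H = 1.4855 bits.
RT = a + bH = 355 + 165·1.4855 = 600.11 ms.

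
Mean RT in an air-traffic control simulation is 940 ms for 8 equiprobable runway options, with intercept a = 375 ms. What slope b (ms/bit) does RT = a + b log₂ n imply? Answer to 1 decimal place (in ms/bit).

188.3 ms/bit

b = (940 − 375) / log₂(8) = 565 / 3 = 188.333 ms/bit.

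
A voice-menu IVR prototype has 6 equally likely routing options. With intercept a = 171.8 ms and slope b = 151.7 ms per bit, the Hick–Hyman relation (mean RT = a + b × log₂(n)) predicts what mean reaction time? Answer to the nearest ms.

log₂(6) = 2.5850 bits, so RT = 171.8 + 151.7 × 2.5850 ≈ 563.939 ms.

564 ms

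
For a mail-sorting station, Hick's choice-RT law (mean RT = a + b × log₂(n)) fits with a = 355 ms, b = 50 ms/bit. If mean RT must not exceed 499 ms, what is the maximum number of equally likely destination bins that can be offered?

Set 355 + 50·log₂ n ≤ 499 → log₂ n ≤ (499 − 355)/50 = 2.8800.
So n ≤ 2^2.8800 = 7.362; the largest integer n is 7.

7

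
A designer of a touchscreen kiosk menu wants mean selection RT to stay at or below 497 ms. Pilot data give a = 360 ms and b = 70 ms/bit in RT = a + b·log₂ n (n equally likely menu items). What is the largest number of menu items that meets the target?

Information budget: (497 − 360)/70 = 1.9571 bits, so n ≤ 2^1.9571 = 3.883 → at most 3.

3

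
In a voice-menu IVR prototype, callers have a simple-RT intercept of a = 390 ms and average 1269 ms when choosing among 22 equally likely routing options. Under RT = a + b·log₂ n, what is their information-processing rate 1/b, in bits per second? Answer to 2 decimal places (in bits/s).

5.07 bits/s

Choice component = 1269 − 390 = 879 ms over log₂(22) = 4.4594 bits.
b = 879 / 4.4594 = 197.110 ms/bit, so 1/b = 5.073 bits/s.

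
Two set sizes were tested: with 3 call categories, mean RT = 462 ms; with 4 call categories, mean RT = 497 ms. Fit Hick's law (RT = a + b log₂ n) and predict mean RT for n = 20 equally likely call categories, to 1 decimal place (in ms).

692.8 ms

Fit slope and intercept:
  b = (497 − 462) / (log₂ 4 − log₂ 3) = 35 / (2 − 1.5850) = 84.330 ms/bit
  a = 462 − 84.330 × 1.5850 = 328.341 ms
Then RT(20) = 328.341 + 84.330 × log₂ 20 = 328.341 + 84.330 × 4.3219 ≈ 692.808 ms.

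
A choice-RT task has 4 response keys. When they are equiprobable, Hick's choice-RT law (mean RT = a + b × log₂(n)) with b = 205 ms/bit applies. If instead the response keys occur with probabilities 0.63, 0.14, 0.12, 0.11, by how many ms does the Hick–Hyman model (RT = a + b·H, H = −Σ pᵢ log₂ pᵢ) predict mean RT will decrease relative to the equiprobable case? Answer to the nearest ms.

95 ms

The RT saving is b·ΔH. Equiprobable H₀ = log₂(4) = 2.0000 bits; with the given probabilities H = 1.5344 bits.
b·(H₀ − H) = 205 × (2.0000 − 1.5344) = 95.45 ms.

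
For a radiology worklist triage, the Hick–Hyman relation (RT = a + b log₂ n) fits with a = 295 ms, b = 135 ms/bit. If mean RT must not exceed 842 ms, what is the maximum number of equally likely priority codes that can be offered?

Information budget: (842 − 295)/135 = 4.0519 bits, so n ≤ 2^4.0519 = 16.586 → at most 16.

16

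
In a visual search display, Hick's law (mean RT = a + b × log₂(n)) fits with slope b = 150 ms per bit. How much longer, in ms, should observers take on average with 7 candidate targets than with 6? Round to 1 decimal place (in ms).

Only the slope matters, since a is common to both: ΔRT = b·log₂(n₂/n₁).
log₂(7) − log₂(6) = 2.8074 − 2.5850 = 0.2224.
ΔRT = 150 × 0.2224 = 33.359 ms.

33.4 ms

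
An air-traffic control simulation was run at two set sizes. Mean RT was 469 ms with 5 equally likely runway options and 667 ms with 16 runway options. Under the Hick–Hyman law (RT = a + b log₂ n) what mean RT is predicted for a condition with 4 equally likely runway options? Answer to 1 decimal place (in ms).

Solve the two-equation system in a and b:
  b = (667 − 469) / (log₂ 16 − log₂ 5) = 198 / (4 − 2.3219) = 117.993 ms/bit
  a = 469 − 117.993 × 2.3219 = 195.030 ms
Then RT(4) = 195.030 + 117.993 × log₂ 4 = 195.030 + 117.993 × 2 ≈ 431.015 ms.

431.0 ms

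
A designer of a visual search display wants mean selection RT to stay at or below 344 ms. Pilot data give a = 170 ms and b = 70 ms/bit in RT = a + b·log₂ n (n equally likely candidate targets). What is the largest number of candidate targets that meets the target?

5

Information budget: (344 − 170)/70 = 2.4857 bits, so n ≤ 2^2.4857 = 5.601 → at most 5.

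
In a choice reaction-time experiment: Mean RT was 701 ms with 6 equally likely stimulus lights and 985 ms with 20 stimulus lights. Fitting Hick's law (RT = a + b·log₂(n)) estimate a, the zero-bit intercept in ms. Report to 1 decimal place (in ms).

278.3 ms

The slope on a log₂ axis is (985 − 701) / (4.3219 − 2.5850) = 163.504 ms/bit.
Intercept: a = 701 − 163.504·log₂(6) = 278.350 ms.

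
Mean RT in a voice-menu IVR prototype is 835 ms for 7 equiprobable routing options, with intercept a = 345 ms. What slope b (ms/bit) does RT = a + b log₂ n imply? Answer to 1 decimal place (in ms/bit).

7 alternatives carry log₂ 7 = 2.8074 bits; the choice cost is 835 − 345 = 490 ms, so b = 490/2.8074 = 174.542 ms/bit.

174.5 ms/bit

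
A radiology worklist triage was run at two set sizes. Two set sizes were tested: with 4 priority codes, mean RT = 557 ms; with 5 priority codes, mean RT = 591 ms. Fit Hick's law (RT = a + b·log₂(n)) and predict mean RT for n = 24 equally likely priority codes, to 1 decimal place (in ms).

RT is linear in log₂ n, so two points fix the line:
  b = (591 − 557) / (log₂ 5 − log₂ 4) = 34 / (2.3219 − 2) = 105.614 ms/bit
  a = 557 − 105.614 × 2 = 345.773 ms
Then RT(24) = 345.773 + 105.614 × log₂ 24 = 345.773 + 105.614 × 4.5850 ≈ 830.007 ms.

830.0 ms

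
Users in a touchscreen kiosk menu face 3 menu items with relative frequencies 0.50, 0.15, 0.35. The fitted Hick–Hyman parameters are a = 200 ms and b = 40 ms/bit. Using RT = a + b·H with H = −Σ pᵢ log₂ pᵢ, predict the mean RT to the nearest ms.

H = 0.50·log₂(1/0.50) + 0.15·log₂(1/0.15) + 0.35·log₂(1/0.35) = 1.4406 bits.
RT = 200 + 40 × 1.4406 = 257.63 ms.

258 ms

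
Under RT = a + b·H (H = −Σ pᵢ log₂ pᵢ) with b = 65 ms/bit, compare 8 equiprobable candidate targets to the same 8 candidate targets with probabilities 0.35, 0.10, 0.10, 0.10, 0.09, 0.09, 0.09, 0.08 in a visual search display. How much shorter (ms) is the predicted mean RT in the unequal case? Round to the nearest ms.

16 ms

The RT saving is b·ΔH. Equiprobable H₀ = log₂(8) = 3.0000 bits; with the given probabilities H = 2.7561 bits.
b·(H₀ − H) = 65 × (3.0000 − 2.7561) = 15.85 ms.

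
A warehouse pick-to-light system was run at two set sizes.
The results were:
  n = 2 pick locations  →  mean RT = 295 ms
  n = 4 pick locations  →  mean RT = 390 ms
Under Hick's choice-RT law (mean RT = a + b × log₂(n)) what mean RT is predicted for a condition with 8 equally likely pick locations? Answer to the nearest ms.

Fit slope and intercept:
  b = (390 − 295) / (log₂ 4 − log₂ 2) = 95 / (2 − 1) = 95 ms/bit
  a = 295 − 95 × 1 = 200 ms
Then RT(8) = 200 + 95 × log₂ 8 = 200 + 95 × 3 ≈ 485.000 ms.

485 ms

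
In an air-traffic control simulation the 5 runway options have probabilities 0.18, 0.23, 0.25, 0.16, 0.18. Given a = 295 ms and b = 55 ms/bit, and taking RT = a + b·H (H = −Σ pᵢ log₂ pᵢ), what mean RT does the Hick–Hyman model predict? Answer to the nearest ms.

Entropy contributions −pᵢ log₂ pᵢ: 0.4453, 0.4877, 0.5000, 0.4230, 0.4453; sum H = 2.3013 bits.
RT = a + bH = 295 + 55·2.3013 = 421.57 ms.

422 ms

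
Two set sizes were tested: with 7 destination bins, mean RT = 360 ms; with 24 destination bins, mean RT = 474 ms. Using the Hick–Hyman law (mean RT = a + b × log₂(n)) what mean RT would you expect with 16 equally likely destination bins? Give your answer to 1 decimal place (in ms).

436.5 ms

With log₂ n on the abscissa the relation is linear; from the two conditions:
  b = (474 − 360) / (log₂ 24 − log₂ 7) = 114 / (4.5850 − 2.8074) = 64.131 ms/bit
  a = 360 − 64.131 × 2.8074 = 179.961 ms
Then RT(16) = 179.961 + 64.131 × log₂ 16 = 179.961 + 64.131 × 4 ≈ 436.486 ms.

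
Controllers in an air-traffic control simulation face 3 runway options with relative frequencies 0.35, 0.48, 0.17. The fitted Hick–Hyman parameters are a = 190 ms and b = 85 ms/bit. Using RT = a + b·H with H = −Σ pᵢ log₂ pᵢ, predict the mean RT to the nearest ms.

H = 0.35·log₂(1/0.35) + 0.48·log₂(1/0.48) + 0.17·log₂(1/0.17) = 1.4730 bits.
RT = 190 + 85 × 1.4730 = 315.20 ms.

315 ms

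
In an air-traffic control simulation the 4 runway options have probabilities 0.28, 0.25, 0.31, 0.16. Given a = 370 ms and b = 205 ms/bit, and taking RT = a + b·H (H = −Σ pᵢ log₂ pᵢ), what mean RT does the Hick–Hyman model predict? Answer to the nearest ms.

772 ms

Entropy contributions −pᵢ log₂ pᵢ: 0.5142, 0.5000, 0.5238, 0.4230; sum H = 1.9610 bits.
RT = a + bH = 370 + 205·1.9610 = 772.01 ms.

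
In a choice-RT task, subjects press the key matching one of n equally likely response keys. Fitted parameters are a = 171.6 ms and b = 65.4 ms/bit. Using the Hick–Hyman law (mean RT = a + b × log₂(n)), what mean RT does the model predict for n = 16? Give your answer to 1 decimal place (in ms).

433.2 ms

log₂(16) = 4 bits, so RT = 171.6 + 65.4 × 4 ≈ 433.200 ms.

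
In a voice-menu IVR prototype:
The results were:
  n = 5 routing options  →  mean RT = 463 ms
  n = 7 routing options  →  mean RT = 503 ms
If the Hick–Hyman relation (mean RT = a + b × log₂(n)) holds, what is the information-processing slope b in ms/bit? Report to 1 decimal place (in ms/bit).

Slope: b = (503 − 463) / (log₂ 7 − log₂ 5) = 40/0.4854 = 82.402 ms/bit.

82.4 ms/bit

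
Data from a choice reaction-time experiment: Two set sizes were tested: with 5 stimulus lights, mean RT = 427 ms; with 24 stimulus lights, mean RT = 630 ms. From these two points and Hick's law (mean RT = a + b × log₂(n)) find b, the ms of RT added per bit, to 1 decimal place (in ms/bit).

89.7 ms/bit

Slope: b = (630 − 427) / (log₂ 24 − log₂ 5) = 203/2.2630 = 89.703 ms/bit.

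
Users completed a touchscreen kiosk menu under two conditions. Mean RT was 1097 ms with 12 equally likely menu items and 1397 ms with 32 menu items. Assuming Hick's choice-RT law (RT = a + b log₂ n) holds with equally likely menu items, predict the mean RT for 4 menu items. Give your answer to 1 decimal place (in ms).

761.0 ms

RT is linear in log₂ n, so two points fix the line:
  b = (1397 − 1097) / (log₂ 32 − log₂ 12) = 300 / (5 − 3.5850) = 212.009 ms/bit
  a = 1097 − 212.009 × 3.5850 = 336.957 ms
Then RT(4) = 336.957 + 212.009 × log₂ 4 = 336.957 + 212.009 × 2 ≈ 760.974 ms.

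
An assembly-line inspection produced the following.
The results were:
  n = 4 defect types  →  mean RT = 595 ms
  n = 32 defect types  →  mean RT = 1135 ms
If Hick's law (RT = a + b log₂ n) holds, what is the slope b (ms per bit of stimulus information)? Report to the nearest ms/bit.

Slope: b = (1135 − 595) / (log₂ 32 − log₂ 4) = 540/3.0000 = 180 ms/bit.

180 ms/bit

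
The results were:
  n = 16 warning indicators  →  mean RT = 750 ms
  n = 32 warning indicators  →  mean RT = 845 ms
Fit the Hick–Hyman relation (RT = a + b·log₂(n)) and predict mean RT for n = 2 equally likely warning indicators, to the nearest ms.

465 ms

With log₂ n on the abscissa the relation is linear; from the two conditions:
  b = (845 − 750) / (log₂ 32 − log₂ 16) = 95 / (5 − 4) = 95 ms/bit
  a = 750 − 95 × 4 = 370 ms
Then RT(2) = 370 + 95 × log₂ 2 = 370 + 95 × 1 ≈ 465.000 ms.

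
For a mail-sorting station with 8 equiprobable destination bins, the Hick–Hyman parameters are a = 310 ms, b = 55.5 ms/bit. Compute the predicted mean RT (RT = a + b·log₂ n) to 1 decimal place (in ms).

476.5 ms

log₂(8) = 3 bits, so RT = 310 + 55.5 × 3 ≈ 476.500 ms.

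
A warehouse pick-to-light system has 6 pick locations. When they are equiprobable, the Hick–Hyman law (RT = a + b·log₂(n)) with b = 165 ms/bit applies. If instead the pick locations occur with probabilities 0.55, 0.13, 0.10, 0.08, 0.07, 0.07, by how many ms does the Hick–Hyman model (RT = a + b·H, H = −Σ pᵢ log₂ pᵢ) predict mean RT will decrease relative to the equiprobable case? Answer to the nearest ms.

94 ms

Equiprobable entropy H₀ = log₂ 6 = 2.5850 bits.
Skewed entropy H = −Σ pᵢ log₂ pᵢ = 2.0178 bits.
ΔRT = b·(H₀ − H) = 165 × 0.5671 = 93.58 ms.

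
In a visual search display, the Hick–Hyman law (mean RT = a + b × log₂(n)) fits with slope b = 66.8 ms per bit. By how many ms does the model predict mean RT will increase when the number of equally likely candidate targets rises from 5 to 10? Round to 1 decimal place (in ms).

66.8 ms

ΔRT = (a + b log₂ n₂) − (a + b log₂ n₁) = b·(log₂ n₂ − log₂ n₁).
log₂(10) − log₂(5) = log₂(10/5) = log₂(2) = 1.
ΔRT = 66.8 × 1.0000 = 66.800 ms.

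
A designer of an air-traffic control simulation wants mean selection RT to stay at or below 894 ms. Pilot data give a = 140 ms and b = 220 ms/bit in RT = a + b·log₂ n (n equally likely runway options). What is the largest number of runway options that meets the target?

10

220·log₂ n ≤ 894 − 140 = 754, giving log₂ n ≤ 3.4273 and n ≤ 10.758. The largest whole number is 10.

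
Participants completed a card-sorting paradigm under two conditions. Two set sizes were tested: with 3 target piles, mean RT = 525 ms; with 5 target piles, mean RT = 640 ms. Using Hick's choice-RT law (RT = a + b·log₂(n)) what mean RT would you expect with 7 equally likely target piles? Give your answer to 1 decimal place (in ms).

With log₂ n on the abscissa the relation is linear; from the two conditions:
  b = (640 − 525) / (log₂ 5 − log₂ 3) = 115 / (2.3219 − 1.5850) = 156.045 ms/bit
  a = 525 − 156.045 × 1.5850 = 277.674 ms
Then RT(7) = 277.674 + 156.045 × log₂ 7 = 277.674 + 156.045 × 2.8074 ≈ 715.749 ms.

715.7 ms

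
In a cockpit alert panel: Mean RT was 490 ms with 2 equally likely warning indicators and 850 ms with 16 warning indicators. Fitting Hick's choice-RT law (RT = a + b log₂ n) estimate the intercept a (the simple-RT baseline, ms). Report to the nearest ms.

Slope: b = (850 − 490) / (log₂ 16 − log₂ 2) = 360/3.0000 = 120 ms/bit.
a = RT₁ − b·log₂ n₁ = 490 − 120 × 1 = 370.000 ms.

370 ms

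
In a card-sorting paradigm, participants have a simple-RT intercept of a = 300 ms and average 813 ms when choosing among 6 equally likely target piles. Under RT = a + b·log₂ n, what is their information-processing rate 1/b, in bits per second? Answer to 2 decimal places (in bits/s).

5.04 bits/s

b = (813 − 300)/log₂ 6 = 513/2.5850 = 198.455 ms per bit = 0.19846 s/bit; the reciprocal is 5.039 bits/s.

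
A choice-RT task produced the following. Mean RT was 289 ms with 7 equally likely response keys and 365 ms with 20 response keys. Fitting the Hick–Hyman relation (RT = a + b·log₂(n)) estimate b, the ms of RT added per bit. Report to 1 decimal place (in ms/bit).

b = (RT₂ − RT₁)/(log₂ n₂ − log₂ n₁) = (365 − 289)/(4.3219 − 2.8074) = 50.179 ms/bit.

50.2 ms/bit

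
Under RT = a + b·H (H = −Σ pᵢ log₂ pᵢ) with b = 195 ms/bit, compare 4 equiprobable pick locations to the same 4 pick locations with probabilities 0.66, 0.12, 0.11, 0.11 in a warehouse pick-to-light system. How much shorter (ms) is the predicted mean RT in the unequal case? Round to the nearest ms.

105 ms

The RT saving is b·ΔH. Equiprobable H₀ = log₂(4) = 2.0000 bits; with the given probabilities H = 1.4633 bits.
b·(H₀ − H) = 195 × (2.0000 − 1.4633) = 104.66 ms.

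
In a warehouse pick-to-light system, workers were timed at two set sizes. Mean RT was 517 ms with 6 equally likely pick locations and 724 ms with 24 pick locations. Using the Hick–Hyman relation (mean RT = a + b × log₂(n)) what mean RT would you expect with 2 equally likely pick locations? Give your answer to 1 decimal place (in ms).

353.0 ms

RT is linear in log₂ n, so two points fix the line:
  b = (724 − 517) / (log₂ 24 − log₂ 6) = 207 / (4.5850 − 2.5850) = 103.500 ms/bit
  a = 517 − 103.500 × 2.5850 = 249.456 ms
Then RT(2) = 249.456 + 103.500 × log₂ 2 = 249.456 + 103.500 × 1 ≈ 352.956 ms.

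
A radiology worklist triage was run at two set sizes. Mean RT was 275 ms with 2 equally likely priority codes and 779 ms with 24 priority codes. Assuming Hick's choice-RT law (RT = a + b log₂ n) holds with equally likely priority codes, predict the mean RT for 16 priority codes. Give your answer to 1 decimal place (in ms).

Fit slope and intercept:
  b = (779 − 275) / (log₂ 24 − log₂ 2) = 504 / (4.5850 − 1) = 140.587 ms/bit
  a = 275 − 140.587 × 1 = 134.413 ms
Then RT(16) = 134.413 + 140.587 × log₂ 16 = 134.413 + 140.587 × 4 ≈ 696.762 ms.

696.8 ms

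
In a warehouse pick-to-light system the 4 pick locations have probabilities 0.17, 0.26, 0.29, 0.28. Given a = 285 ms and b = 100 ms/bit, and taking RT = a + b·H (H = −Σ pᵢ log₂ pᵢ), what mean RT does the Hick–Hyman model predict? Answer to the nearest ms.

482 ms

Entropy contributions −pᵢ log₂ pᵢ: 0.4346, 0.5053, 0.5179, 0.5142; sum H = 1.9720 bits.
RT = a + bH = 285 + 100·1.9720 = 482.20 ms.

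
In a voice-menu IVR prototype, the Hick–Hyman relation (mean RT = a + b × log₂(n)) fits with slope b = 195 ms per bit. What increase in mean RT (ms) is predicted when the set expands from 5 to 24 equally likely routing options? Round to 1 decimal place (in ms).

Only the slope matters, since a is common to both: ΔRT = b·log₂(n₂/n₁).
log₂(24) − log₂(5) = 4.5850 − 2.3219 = 2.2630.
ΔRT = 195 × 2.2630 = 441.292 ms.

441.3 ms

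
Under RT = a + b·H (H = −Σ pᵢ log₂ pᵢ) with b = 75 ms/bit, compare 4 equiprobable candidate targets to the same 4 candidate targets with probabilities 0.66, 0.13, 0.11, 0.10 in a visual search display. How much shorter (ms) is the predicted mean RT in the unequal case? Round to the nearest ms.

40 ms

Equiprobable entropy H₀ = log₂ 4 = 2.0000 bits.
Skewed entropy H = −Σ pᵢ log₂ pᵢ = 1.4608 bits.
ΔRT = b·(H₀ − H) = 75 × 0.5392 = 40.44 ms.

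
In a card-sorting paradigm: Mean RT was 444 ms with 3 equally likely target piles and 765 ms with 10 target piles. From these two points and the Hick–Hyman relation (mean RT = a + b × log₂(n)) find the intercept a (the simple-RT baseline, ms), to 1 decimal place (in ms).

The slope on a log₂ axis is (765 − 444) / (3.3219 − 1.5850) = 184.805 ms/bit.
Intercept: a = 444 − 184.805·log₂(3) = 151.091 ms.

151.1 ms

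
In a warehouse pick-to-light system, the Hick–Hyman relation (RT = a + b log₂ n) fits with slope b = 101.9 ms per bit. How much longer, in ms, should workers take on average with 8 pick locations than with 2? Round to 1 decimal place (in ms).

ΔRT = (a + b log₂ n₂) − (a + b log₂ n₁) = b·(log₂ n₂ − log₂ n₁).
log₂(8) − log₂(2) = log₂(8/2) = log₂(4) = 2.
ΔRT = 101.9 × 2.0000 = 203.800 ms.

203.8 ms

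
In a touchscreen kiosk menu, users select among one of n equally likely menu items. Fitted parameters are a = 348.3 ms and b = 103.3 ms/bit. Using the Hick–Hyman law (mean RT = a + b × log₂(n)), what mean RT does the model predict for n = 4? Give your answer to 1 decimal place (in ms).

log₂(4) = 2 bits, so RT = 348.3 + 103.3 × 2 ≈ 554.900 ms.

554.9 ms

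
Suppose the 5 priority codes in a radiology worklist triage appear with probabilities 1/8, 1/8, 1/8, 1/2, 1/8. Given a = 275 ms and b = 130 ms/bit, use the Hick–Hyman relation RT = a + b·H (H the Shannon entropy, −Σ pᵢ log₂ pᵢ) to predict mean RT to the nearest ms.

535 ms

H = −Σ pᵢ log₂ pᵢ = 0.125·3 + 0.125·3 + 0.125·3 + 0.5·1 + 0.125·3 = 2.000 bits.
RT = 275 + 130 × 2.000 = 535.00 ms.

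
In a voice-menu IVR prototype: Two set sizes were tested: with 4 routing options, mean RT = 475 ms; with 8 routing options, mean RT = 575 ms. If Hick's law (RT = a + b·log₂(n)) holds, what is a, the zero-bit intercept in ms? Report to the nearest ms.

275 ms

Slope: b = (575 − 475) / (log₂ 8 − log₂ 4) = 100/1.0000 = 100 ms/bit.
Intercept: a = 475 − 100·log₂(4) = 275.000 ms.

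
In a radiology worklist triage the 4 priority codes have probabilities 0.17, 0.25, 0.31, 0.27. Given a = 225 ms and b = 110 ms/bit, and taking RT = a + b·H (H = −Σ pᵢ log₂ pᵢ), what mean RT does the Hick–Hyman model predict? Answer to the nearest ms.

442 ms

Entropy contributions −pᵢ log₂ pᵢ: 0.4346, 0.5000, 0.5238, 0.5100; sum H = 1.9684 bits.
RT = a + bH = 225 + 110·1.9684 = 441.52 ms.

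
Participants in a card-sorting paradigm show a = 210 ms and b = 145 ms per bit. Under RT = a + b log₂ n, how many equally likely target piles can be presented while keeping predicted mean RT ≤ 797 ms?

Information budget: (797 − 210)/145 = 4.0483 bits, so n ≤ 2^4.0483 = 16.544 → at most 16.

16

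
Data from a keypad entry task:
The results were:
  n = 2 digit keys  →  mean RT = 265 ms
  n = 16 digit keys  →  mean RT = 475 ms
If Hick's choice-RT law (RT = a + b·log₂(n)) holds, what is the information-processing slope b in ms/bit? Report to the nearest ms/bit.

The slope on a log₂ axis is (475 − 265) / (4 − 1) = 70 ms/bit.

70 ms/bit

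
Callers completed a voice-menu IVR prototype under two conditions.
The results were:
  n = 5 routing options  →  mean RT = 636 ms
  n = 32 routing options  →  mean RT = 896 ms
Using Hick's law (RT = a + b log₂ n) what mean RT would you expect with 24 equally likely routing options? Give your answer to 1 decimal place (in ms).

With log₂ n on the abscissa the relation is linear; from the two conditions:
  b = (896 − 636) / (log₂ 32 − log₂ 5) = 260 / (5 − 2.3219) = 97.085 ms/bit
  a = 636 − 97.085 × 2.3219 = 410.576 ms
Then RT(24) = 410.576 + 97.085 × log₂ 24 = 410.576 + 97.085 × 4.5850 ≈ 855.706 ms.

855.7 ms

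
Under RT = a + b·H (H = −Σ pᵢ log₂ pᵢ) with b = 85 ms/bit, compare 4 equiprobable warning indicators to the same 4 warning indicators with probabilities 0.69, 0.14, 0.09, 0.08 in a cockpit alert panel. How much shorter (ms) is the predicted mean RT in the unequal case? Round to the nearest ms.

53 ms

Equiprobable entropy H₀ = log₂ 4 = 2.0000 bits.
Skewed entropy H = −Σ pᵢ log₂ pᵢ = 1.3707 bits.
ΔRT = b·(H₀ − H) = 85 × 0.6293 = 53.49 ms.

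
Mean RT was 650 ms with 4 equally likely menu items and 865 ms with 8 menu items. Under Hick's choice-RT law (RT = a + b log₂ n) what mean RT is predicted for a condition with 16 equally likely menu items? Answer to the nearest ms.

1080 ms

With log₂ n on the abscissa the relation is linear; from the two conditions:
  b = (865 − 650) / (log₂ 8 − log₂ 4) = 215 / (3 − 2) = 215 ms/bit
  a = 650 − 215 × 2 = 220 ms
Then RT(16) = 220 + 215 × log₂ 16 = 220 + 215 × 4 ≈ 1080.000 ms.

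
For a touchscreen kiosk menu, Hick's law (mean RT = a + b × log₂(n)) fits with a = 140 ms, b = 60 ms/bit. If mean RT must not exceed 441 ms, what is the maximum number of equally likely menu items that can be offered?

32

Set 140 + 60·log₂ n ≤ 441 → log₂ n ≤ (441 − 140)/60 = 5.0167.
So n ≤ 2^5.0167 = 32.372; the largest integer n is 32.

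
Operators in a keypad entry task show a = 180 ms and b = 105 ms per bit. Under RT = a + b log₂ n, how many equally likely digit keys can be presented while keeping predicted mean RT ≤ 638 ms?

20

Information budget: (638 − 180)/105 = 4.3619 bits, so n ≤ 2^4.3619 = 20.562 → at most 20.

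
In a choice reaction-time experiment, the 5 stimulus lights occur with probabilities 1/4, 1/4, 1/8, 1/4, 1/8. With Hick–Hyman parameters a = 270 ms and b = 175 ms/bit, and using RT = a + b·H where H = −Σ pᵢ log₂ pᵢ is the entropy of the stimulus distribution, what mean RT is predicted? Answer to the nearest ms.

H = −Σ pᵢ log₂ pᵢ = 0.25·2 + 0.25·2 + 0.125·3 + 0.25·2 + 0.125·3 = 2.250 bits.
RT = 270 + 175 × 2.250 = 663.75 ms.

664 ms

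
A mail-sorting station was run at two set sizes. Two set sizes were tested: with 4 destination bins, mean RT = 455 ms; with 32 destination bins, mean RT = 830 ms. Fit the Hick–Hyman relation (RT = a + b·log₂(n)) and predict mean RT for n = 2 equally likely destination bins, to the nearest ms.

RT is linear in log₂ n, so two points fix the line:
  b = (830 − 455) / (log₂ 32 − log₂ 4) = 375 / (5 − 2) = 125 ms/bit
  a = 455 − 125 × 2 = 205 ms
Then RT(2) = 205 + 125 × log₂ 2 = 205 + 125 × 1 ≈ 330.000 ms.

330 ms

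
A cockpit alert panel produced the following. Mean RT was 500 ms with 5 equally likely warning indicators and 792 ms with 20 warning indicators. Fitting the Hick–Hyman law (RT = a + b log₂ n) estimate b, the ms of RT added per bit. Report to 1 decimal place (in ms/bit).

146.0 ms/bit

The slope on a log₂ axis is (792 − 500) / (4.3219 − 2.3219) = 146.000 ms/bit.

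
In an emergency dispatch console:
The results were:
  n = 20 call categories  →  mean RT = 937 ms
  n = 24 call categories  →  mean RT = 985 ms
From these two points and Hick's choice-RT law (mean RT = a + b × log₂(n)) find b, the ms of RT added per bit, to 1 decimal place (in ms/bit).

b = (RT₂ − RT₁)/(log₂ n₂ − log₂ n₁) = (985 − 937)/(4.5850 − 4.3219) = 182.486 ms/bit.

182.5 ms/bit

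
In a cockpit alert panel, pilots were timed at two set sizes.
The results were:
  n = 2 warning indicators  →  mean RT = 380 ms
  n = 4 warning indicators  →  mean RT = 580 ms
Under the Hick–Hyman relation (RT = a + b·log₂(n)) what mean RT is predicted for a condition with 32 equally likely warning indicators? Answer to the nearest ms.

Fit slope and intercept:
  b = (580 − 380) / (log₂ 4 − log₂ 2) = 200 / (2 − 1) = 200 ms/bit
  a = 380 − 200 × 1 = 180 ms
Then RT(32) = 180 + 200 × log₂ 32 = 180 + 200 × 5 ≈ 1180.000 ms.

1180 ms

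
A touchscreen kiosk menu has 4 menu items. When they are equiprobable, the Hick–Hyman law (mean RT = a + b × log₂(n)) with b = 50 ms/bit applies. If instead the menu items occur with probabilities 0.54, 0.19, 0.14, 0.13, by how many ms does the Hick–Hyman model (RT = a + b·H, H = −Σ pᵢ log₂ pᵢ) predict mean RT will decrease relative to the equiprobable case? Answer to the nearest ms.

14 ms

The RT saving is b·ΔH. Equiprobable H₀ = log₂(4) = 2.0000 bits; with the given probabilities H = 1.7150 bits.
b·(H₀ − H) = 50 × (2.0000 − 1.7150) = 14.25 ms.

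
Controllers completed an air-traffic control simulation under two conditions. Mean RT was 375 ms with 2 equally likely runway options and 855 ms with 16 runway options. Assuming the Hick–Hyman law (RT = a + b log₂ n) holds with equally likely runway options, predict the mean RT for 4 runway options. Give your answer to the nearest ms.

RT is linear in log₂ n, so two points fix the line:
  b = (855 − 375) / (log₂ 16 − log₂ 2) = 480 / (4 − 1) = 160 ms/bit
  a = 375 − 160 × 1 = 215 ms
Then RT(4) = 215 + 160 × log₂ 4 = 215 + 160 × 2 ≈ 535.000 ms.

535 ms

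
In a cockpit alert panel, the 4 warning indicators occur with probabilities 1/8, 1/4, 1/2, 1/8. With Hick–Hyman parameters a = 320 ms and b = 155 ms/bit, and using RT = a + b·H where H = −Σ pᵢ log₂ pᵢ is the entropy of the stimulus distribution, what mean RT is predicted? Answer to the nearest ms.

Each term −pᵢ log₂ pᵢ: 0.125·3 + 0.25·2 + 0.5·1 + 0.125·3; summed, H = 1.750 bits.
Mean RT = a + bH = 320 + 155·1.750 = 591.25 ms.

591 ms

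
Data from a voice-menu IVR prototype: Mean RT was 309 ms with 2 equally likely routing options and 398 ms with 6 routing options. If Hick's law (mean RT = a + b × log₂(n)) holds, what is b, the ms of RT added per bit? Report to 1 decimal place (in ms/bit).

56.2 ms/bit

Slope: b = (398 − 309) / (log₂ 6 − log₂ 2) = 89/1.5850 = 56.153 ms/bit.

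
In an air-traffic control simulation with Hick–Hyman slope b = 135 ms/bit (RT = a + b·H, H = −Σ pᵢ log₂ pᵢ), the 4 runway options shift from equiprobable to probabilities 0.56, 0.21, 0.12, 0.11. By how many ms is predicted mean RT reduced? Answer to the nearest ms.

46 ms

Equiprobable entropy H₀ = log₂ 4 = 2.0000 bits.
Skewed entropy H = −Σ pᵢ log₂ pᵢ = 1.6586 bits.
ΔRT = b·(H₀ − H) = 135 × 0.3414 = 46.09 ms.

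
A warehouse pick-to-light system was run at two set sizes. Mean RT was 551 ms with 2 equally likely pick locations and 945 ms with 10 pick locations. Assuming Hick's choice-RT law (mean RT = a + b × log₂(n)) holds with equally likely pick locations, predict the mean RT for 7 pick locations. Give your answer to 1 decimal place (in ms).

Fit slope and intercept:
  b = (945 − 551) / (log₂ 10 − log₂ 2) = 394 / (3.3219 − 1) = 169.687 ms/bit
  a = 551 − 169.687 × 1 = 381.313 ms
Then RT(7) = 381.313 + 169.687 × log₂ 7 = 381.313 + 169.687 × 2.8074 ≈ 857.684 ms.

857.7 ms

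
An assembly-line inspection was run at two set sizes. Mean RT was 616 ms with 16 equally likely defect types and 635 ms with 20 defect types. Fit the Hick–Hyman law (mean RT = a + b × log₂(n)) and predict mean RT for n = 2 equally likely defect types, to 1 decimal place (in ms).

438.9 ms

Fit slope and intercept:
  b = (635 − 616) / (log₂ 20 − log₂ 16) = 19 / (4.3219 − 4) = 59.019 ms/bit
  a = 616 − 59.019 × 4 = 379.922 ms
Then RT(2) = 379.922 + 59.019 × log₂ 2 = 379.922 + 59.019 × 1 ≈ 438.942 ms.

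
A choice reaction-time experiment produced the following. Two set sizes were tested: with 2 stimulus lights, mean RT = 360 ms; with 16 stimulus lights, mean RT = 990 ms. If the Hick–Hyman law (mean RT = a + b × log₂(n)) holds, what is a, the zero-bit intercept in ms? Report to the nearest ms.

Slope: b = (990 − 360) / (log₂ 16 − log₂ 2) = 630/3.0000 = 210 ms/bit.
Intercept: a = 360 − 210·log₂(2) = 150.000 ms.

150 ms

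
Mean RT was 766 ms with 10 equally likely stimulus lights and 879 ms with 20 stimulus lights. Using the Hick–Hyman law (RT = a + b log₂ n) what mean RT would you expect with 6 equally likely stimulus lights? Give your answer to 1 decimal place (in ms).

RT is linear in log₂ n, so two points fix the line:
  b = (879 − 766) / (log₂ 20 − log₂ 10) = 113 / (4.3219 − 3.3219) = 113.000 ms/bit
  a = 766 − 113.000 × 3.3219 = 390.622 ms
Then RT(6) = 390.622 + 113.000 × log₂ 6 = 390.622 + 113.000 × 2.5850 ≈ 682.723 ms.

682.7 ms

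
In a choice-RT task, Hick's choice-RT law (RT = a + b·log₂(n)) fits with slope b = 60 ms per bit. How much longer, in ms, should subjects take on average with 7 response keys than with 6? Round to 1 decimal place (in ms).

13.3 ms

The intercept a cancels: ΔRT = b·(log₂ n₂ − log₂ n₁) = b·log₂(n₂/n₁).
log₂(7) − log₂(6) = 2.8074 − 2.5850 = 0.2224.
ΔRT = 60 × 0.2224 = 13.344 ms.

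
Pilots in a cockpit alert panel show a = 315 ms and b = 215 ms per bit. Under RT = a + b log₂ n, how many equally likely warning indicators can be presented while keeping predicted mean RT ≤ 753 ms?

4

Information budget: (753 − 315)/215 = 2.0372 bits, so n ≤ 2^2.0372 = 4.105 → at most 4.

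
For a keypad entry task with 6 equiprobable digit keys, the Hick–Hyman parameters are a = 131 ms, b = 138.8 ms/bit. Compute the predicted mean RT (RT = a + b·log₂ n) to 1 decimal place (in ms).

489.8 ms

log₂(6) = 2.5850 bits, so RT = 131 + 138.8 × 2.5850 ≈ 489.793 ms.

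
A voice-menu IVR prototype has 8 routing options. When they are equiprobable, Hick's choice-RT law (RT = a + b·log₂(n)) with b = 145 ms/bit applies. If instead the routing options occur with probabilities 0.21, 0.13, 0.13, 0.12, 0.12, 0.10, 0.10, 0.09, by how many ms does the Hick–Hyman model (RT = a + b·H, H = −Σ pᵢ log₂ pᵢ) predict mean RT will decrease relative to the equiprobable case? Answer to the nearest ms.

7 ms

The RT saving is b·ΔH. Equiprobable H₀ = log₂(8) = 3.0000 bits; with the given probabilities H = 2.9493 bits.
b·(H₀ − H) = 145 × (3.0000 − 2.9493) = 7.35 ms.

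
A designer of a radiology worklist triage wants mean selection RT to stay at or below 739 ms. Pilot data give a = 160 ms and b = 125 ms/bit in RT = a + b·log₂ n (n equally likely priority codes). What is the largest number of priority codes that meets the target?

24

Set 160 + 125·log₂ n ≤ 739 → log₂ n ≤ (739 − 160)/125 = 4.6320.
So n ≤ 2^4.6320 = 24.795; the largest integer n is 24.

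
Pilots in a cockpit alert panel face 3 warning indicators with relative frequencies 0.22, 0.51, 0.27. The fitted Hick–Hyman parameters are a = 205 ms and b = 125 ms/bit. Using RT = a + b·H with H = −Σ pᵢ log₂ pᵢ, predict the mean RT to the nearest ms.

Entropy contributions −pᵢ log₂ pᵢ: 0.4806, 0.4954, 0.5100; sum H = 1.4860 bits.
RT = a + bH = 205 + 125·1.4860 = 390.75 ms.

391 ms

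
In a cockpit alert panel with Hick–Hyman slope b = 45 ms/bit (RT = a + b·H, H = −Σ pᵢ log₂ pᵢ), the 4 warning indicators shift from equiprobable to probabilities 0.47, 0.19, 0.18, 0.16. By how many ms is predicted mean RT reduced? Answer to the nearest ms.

7 ms

Equiprobable entropy H₀ = log₂ 4 = 2.0000 bits.
Skewed entropy H = −Σ pᵢ log₂ pᵢ = 1.8355 bits.
ΔRT = b·(H₀ − H) = 45 × 0.1645 = 7.40 ms.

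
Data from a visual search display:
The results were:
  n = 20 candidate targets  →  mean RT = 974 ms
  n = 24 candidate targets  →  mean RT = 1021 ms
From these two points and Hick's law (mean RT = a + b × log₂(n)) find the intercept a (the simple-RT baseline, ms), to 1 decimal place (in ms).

b = (RT₂ − RT₁)/(log₂ n₂ − log₂ n₁) = (1021 − 974)/(4.5850 − 4.3219) = 178.684 ms/bit.
a = RT₁ − b·log₂ n₁ = 974 − 178.684 × 4.3219 = 201.741 ms.

201.7 ms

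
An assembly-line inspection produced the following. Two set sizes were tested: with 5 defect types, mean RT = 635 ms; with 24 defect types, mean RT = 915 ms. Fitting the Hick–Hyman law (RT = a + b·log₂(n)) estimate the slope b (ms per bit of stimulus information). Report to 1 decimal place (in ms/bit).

b = (RT₂ − RT₁)/(log₂ n₂ − log₂ n₁) = (915 − 635)/(4.5850 − 2.3219) = 123.728 ms/bit.

123.7 ms/bit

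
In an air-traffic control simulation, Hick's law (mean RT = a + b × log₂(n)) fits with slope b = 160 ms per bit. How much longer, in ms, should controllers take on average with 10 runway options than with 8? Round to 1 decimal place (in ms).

51.5 ms

Only the slope matters, since a is common to both: ΔRT = b·log₂(n₂/n₁).
log₂(10) − log₂(8) = 3.3219 − 3 = 0.3219.
ΔRT = 160 × 0.3219 = 51.508 ms.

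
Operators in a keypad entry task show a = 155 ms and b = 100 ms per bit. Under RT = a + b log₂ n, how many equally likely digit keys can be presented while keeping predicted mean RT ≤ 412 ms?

Set 155 + 100·log₂ n ≤ 412 → log₂ n ≤ (412 − 155)/100 = 2.5700.
So n ≤ 2^2.5700 = 5.938; the largest integer n is 5.

5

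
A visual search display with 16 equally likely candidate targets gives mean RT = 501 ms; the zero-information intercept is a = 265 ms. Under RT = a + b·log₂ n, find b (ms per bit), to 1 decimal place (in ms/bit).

log₂(16) = 4 bits.
b = (RT − a)/log₂ n = (501 − 265) / 4 = 59.000 ms/bit.

59.0 ms/bit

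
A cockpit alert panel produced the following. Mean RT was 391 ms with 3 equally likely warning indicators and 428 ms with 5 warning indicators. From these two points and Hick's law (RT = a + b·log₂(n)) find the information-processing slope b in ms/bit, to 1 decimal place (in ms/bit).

50.2 ms/bit

Slope: b = (428 − 391) / (log₂ 5 − log₂ 3) = 37/0.7370 = 50.206 ms/bit.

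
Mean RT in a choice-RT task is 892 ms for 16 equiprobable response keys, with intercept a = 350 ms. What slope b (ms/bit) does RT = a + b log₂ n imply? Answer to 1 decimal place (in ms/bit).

135.5 ms/bit

b = (892 − 350) / log₂(16) = 542 / 4 = 135.500 ms/bit.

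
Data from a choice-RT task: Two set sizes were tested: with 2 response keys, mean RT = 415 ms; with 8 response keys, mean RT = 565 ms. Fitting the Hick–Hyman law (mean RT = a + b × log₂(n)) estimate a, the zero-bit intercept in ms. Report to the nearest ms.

b = (RT₂ − RT₁)/(log₂ n₂ − log₂ n₁) = (565 − 415)/(3 − 1) = 75 ms/bit.
a = RT₁ − b·log₂ n₁ = 415 − 75 × 1 = 340.000 ms.

340 ms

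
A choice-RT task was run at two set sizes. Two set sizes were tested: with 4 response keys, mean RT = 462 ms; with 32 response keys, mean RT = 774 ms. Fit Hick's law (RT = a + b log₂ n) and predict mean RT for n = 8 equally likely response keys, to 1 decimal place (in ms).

566.0 ms

With log₂ n on the abscissa the relation is linear; from the two conditions:
  b = (774 − 462) / (log₂ 32 − log₂ 4) = 312 / (5 − 2) = 104.000 ms/bit
  a = 462 − 104.000 × 2 = 254.000 ms
Then RT(8) = 254.000 + 104.000 × log₂ 8 = 254.000 + 104.000 × 3 ≈ 566.000 ms.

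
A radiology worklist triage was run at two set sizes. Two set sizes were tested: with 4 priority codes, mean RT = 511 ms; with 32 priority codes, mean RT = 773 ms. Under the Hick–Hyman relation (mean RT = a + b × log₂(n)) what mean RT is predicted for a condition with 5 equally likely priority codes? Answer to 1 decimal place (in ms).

Fit slope and intercept:
  b = (773 − 511) / (log₂ 32 − log₂ 4) = 262 / (5 − 2) = 87.333 ms/bit
  a = 511 − 87.333 × 2 = 336.333 ms
Then RT(5) = 336.333 + 87.333 × log₂ 5 = 336.333 + 87.333 × 2.3219 ≈ 539.115 ms.

539.1 ms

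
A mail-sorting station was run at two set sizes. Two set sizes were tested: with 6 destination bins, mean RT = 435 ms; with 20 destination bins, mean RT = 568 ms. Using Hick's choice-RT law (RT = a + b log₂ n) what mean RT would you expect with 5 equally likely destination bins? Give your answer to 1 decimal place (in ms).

414.9 ms

Solve the two-equation system in a and b:
  b = (568 − 435) / (log₂ 20 − log₂ 6) = 133 / (4.3219 − 2.5850) = 76.570 ms/bit
  a = 435 − 76.570 × 2.5850 = 237.069 ms
Then RT(5) = 237.069 + 76.570 × log₂ 5 = 237.069 + 76.570 × 2.3219 ≈ 414.859 ms.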